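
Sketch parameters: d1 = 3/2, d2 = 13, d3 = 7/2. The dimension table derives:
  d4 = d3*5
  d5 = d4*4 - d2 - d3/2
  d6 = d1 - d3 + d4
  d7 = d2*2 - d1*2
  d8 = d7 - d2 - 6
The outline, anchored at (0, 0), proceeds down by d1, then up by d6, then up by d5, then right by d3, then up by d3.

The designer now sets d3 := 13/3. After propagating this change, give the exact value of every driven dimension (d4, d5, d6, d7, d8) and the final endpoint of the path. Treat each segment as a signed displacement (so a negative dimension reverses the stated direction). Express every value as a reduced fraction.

d4 = 65/3
d5 = 143/2
d6 = 113/6
d7 = 23
d8 = 4
endpoint = (13/3, 559/6)

Apply edit: d3 := 13/3
  d4 = d3*5 = 65/3
  d5 = d4*4 - d2 - d3/2 = 143/2
  d6 = d1 - d3 + d4 = 113/6
  d7 = d2*2 - d1*2 = 23
  d8 = d7 - d2 - 6 = 4
Walk from origin (0, 0):
  seg 1: down by d1 = 3/2 → (0, -3/2)
  seg 2: up by d6 = 113/6 → (0, 52/3)
  seg 3: up by d5 = 143/2 → (0, 533/6)
  seg 4: right by d3 = 13/3 → (13/3, 533/6)
  seg 5: up by d3 = 13/3 → (13/3, 559/6)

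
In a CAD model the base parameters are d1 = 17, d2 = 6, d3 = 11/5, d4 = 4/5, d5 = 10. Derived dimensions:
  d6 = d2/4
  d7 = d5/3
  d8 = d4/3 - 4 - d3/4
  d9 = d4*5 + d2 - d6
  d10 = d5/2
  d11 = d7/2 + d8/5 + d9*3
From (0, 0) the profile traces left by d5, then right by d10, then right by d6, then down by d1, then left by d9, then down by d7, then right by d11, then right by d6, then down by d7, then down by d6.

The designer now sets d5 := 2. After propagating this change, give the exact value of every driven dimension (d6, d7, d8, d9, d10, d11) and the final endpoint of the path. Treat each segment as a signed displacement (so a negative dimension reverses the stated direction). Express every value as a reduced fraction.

Apply edit: d5 := 2
  d6 = d2/4 = 3/2
  d7 = d5/3 = 2/3
  d8 = d4/3 - 4 - d3/4 = -257/60
  d9 = d4*5 + d2 - d6 = 17/2
  d10 = d5/2 = 1
  d11 = d7/2 + d8/5 + d9*3 = 7493/300
Walk from origin (0, 0):
  seg 1: left by d5 = 2 → (-2, 0)
  seg 2: right by d10 = 1 → (-1, 0)
  seg 3: right by d6 = 3/2 → (1/2, 0)
  seg 4: down by d1 = 17 → (1/2, -17)
  seg 5: left by d9 = 17/2 → (-8, -17)
  seg 6: down by d7 = 2/3 → (-8, -53/3)
  seg 7: right by d11 = 7493/300 → (5093/300, -53/3)
  seg 8: right by d6 = 3/2 → (5543/300, -53/3)
  seg 9: down by d7 = 2/3 → (5543/300, -55/3)
  seg 10: down by d6 = 3/2 → (5543/300, -119/6)

d6 = 3/2
d7 = 2/3
d8 = -257/60
d9 = 17/2
d10 = 1
d11 = 7493/300
endpoint = (5543/300, -119/6)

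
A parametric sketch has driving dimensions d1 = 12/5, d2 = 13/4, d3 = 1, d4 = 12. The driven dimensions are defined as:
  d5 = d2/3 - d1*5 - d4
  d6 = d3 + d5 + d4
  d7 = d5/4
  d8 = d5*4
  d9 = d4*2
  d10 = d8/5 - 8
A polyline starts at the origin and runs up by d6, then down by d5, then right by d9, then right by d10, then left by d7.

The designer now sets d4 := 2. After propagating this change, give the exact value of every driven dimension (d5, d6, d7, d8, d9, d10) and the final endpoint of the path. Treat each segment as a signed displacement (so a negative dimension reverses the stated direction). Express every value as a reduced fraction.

Apply edit: d4 := 2
  d5 = d2/3 - d1*5 - d4 = -155/12
  d6 = d3 + d5 + d4 = -119/12
  d7 = d5/4 = -155/48
  d8 = d5*4 = -155/3
  d9 = d4*2 = 4
  d10 = d8/5 - 8 = -55/3
Walk from origin (0, 0):
  seg 1: up by d6 = -119/12 → (0, -119/12)
  seg 2: down by d5 = -155/12 → (0, 3)
  seg 3: right by d9 = 4 → (4, 3)
  seg 4: right by d10 = -55/3 → (-43/3, 3)
  seg 5: left by d7 = -155/48 → (-533/48, 3)

d5 = -155/12
d6 = -119/12
d7 = -155/48
d8 = -155/3
d9 = 4
d10 = -55/3
endpoint = (-533/48, 3)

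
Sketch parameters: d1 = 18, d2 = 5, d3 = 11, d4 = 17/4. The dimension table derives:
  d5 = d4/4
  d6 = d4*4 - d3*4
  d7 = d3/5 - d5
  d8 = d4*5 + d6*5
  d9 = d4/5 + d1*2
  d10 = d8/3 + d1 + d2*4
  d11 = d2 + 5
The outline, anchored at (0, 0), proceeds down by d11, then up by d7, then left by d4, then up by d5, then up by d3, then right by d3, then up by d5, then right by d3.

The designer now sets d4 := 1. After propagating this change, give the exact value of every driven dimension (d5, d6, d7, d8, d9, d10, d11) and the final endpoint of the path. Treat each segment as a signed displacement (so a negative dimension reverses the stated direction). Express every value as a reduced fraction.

Apply edit: d4 := 1
  d5 = d4/4 = 1/4
  d6 = d4*4 - d3*4 = -40
  d7 = d3/5 - d5 = 39/20
  d8 = d4*5 + d6*5 = -195
  d9 = d4/5 + d1*2 = 181/5
  d10 = d8/3 + d1 + d2*4 = -27
  d11 = d2 + 5 = 10
Walk from origin (0, 0):
  seg 1: down by d11 = 10 → (0, -10)
  seg 2: up by d7 = 39/20 → (0, -161/20)
  seg 3: left by d4 = 1 → (-1, -161/20)
  seg 4: up by d5 = 1/4 → (-1, -39/5)
  seg 5: up by d3 = 11 → (-1, 16/5)
  seg 6: right by d3 = 11 → (10, 16/5)
  seg 7: up by d5 = 1/4 → (10, 69/20)
  seg 8: right by d3 = 11 → (21, 69/20)

d5 = 1/4
d6 = -40
d7 = 39/20
d8 = -195
d9 = 181/5
d10 = -27
d11 = 10
endpoint = (21, 69/20)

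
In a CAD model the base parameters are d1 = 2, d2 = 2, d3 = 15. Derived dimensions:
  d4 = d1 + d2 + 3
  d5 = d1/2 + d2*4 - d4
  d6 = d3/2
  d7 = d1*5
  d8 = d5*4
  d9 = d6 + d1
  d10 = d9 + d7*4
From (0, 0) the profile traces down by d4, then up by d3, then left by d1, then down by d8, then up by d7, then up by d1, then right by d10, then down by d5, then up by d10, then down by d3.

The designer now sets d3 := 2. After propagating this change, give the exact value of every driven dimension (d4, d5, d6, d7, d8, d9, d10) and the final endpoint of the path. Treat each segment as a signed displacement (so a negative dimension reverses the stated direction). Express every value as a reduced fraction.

d4 = 7
d5 = 2
d6 = 1
d7 = 10
d8 = 8
d9 = 3
d10 = 43
endpoint = (41, 38)

Apply edit: d3 := 2
  d4 = d1 + d2 + 3 = 7
  d5 = d1/2 + d2*4 - d4 = 2
  d6 = d3/2 = 1
  d7 = d1*5 = 10
  d8 = d5*4 = 8
  d9 = d6 + d1 = 3
  d10 = d9 + d7*4 = 43
Walk from origin (0, 0):
  seg 1: down by d4 = 7 → (0, -7)
  seg 2: up by d3 = 2 → (0, -5)
  seg 3: left by d1 = 2 → (-2, -5)
  seg 4: down by d8 = 8 → (-2, -13)
  seg 5: up by d7 = 10 → (-2, -3)
  seg 6: up by d1 = 2 → (-2, -1)
  seg 7: right by d10 = 43 → (41, -1)
  seg 8: down by d5 = 2 → (41, -3)
  seg 9: up by d10 = 43 → (41, 40)
  seg 10: down by d3 = 2 → (41, 38)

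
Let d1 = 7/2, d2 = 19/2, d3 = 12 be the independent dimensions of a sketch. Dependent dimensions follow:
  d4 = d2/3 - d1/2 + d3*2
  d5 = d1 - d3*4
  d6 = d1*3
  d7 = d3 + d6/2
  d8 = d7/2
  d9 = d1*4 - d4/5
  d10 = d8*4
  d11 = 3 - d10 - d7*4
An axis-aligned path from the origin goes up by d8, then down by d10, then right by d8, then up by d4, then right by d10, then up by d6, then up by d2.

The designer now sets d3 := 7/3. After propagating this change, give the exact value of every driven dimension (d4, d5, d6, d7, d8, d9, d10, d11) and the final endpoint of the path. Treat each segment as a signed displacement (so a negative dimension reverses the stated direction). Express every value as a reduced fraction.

d4 = 73/12
d5 = -35/6
d6 = 21/2
d7 = 91/12
d8 = 91/24
d9 = 767/60
d10 = 91/6
d11 = -85/2
endpoint = (455/24, 353/24)

Apply edit: d3 := 7/3
  d4 = d2/3 - d1/2 + d3*2 = 73/12
  d5 = d1 - d3*4 = -35/6
  d6 = d1*3 = 21/2
  d7 = d3 + d6/2 = 91/12
  d8 = d7/2 = 91/24
  d9 = d1*4 - d4/5 = 767/60
  d10 = d8*4 = 91/6
  d11 = 3 - d10 - d7*4 = -85/2
Walk from origin (0, 0):
  seg 1: up by d8 = 91/24 → (0, 91/24)
  seg 2: down by d10 = 91/6 → (0, -91/8)
  seg 3: right by d8 = 91/24 → (91/24, -91/8)
  seg 4: up by d4 = 73/12 → (91/24, -127/24)
  seg 5: right by d10 = 91/6 → (455/24, -127/24)
  seg 6: up by d6 = 21/2 → (455/24, 125/24)
  seg 7: up by d2 = 19/2 → (455/24, 353/24)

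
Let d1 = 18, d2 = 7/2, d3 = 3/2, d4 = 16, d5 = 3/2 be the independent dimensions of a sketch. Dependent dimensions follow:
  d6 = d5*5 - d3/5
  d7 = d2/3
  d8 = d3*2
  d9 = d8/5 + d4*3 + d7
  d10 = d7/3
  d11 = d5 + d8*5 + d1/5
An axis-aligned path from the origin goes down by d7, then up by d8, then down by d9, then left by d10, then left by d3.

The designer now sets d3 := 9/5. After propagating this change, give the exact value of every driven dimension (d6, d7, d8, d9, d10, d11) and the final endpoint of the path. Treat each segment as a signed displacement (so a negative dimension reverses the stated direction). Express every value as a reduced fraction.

d6 = 357/50
d7 = 7/6
d8 = 18/5
d9 = 7483/150
d10 = 7/18
d11 = 231/10
endpoint = (-197/90, -3559/75)

Apply edit: d3 := 9/5
  d6 = d5*5 - d3/5 = 357/50
  d7 = d2/3 = 7/6
  d8 = d3*2 = 18/5
  d9 = d8/5 + d4*3 + d7 = 7483/150
  d10 = d7/3 = 7/18
  d11 = d5 + d8*5 + d1/5 = 231/10
Walk from origin (0, 0):
  seg 1: down by d7 = 7/6 → (0, -7/6)
  seg 2: up by d8 = 18/5 → (0, 73/30)
  seg 3: down by d9 = 7483/150 → (0, -3559/75)
  seg 4: left by d10 = 7/18 → (-7/18, -3559/75)
  seg 5: left by d3 = 9/5 → (-197/90, -3559/75)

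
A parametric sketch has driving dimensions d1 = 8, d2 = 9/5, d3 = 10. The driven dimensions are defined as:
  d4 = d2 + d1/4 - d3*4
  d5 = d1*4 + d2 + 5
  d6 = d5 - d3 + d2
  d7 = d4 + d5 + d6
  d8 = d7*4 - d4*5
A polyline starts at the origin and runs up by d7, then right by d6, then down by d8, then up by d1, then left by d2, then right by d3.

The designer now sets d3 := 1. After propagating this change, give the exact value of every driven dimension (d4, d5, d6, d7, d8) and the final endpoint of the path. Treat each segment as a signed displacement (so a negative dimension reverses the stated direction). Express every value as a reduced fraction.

d4 = -1/5
d5 = 194/5
d6 = 198/5
d7 = 391/5
d8 = 1569/5
endpoint = (194/5, -1138/5)

Apply edit: d3 := 1
  d4 = d2 + d1/4 - d3*4 = -1/5
  d5 = d1*4 + d2 + 5 = 194/5
  d6 = d5 - d3 + d2 = 198/5
  d7 = d4 + d5 + d6 = 391/5
  d8 = d7*4 - d4*5 = 1569/5
Walk from origin (0, 0):
  seg 1: up by d7 = 391/5 → (0, 391/5)
  seg 2: right by d6 = 198/5 → (198/5, 391/5)
  seg 3: down by d8 = 1569/5 → (198/5, -1178/5)
  seg 4: up by d1 = 8 → (198/5, -1138/5)
  seg 5: left by d2 = 9/5 → (189/5, -1138/5)
  seg 6: right by d3 = 1 → (194/5, -1138/5)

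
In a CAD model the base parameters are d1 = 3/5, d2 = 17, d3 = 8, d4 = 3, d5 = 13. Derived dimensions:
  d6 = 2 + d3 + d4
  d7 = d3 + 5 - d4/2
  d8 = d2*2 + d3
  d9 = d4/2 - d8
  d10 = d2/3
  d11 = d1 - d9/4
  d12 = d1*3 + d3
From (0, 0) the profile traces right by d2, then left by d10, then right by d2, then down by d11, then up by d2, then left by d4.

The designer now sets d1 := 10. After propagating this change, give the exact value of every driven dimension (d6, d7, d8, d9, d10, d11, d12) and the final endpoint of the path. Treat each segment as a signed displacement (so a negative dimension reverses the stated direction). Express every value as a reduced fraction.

Apply edit: d1 := 10
  d6 = 2 + d3 + d4 = 13
  d7 = d3 + 5 - d4/2 = 23/2
  d8 = d2*2 + d3 = 42
  d9 = d4/2 - d8 = -81/2
  d10 = d2/3 = 17/3
  d11 = d1 - d9/4 = 161/8
  d12 = d1*3 + d3 = 38
Walk from origin (0, 0):
  seg 1: right by d2 = 17 → (17, 0)
  seg 2: left by d10 = 17/3 → (34/3, 0)
  seg 3: right by d2 = 17 → (85/3, 0)
  seg 4: down by d11 = 161/8 → (85/3, -161/8)
  seg 5: up by d2 = 17 → (85/3, -25/8)
  seg 6: left by d4 = 3 → (76/3, -25/8)

d6 = 13
d7 = 23/2
d8 = 42
d9 = -81/2
d10 = 17/3
d11 = 161/8
d12 = 38
endpoint = (76/3, -25/8)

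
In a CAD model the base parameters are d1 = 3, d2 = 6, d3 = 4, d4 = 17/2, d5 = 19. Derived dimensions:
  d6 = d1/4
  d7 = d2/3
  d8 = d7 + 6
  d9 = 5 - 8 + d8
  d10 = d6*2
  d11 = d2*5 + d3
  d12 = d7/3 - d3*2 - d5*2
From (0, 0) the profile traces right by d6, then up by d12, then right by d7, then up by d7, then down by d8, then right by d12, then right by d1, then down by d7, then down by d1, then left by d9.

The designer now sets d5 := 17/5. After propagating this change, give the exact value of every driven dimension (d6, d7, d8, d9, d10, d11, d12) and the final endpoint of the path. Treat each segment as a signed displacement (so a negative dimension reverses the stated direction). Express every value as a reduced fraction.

Apply edit: d5 := 17/5
  d6 = d1/4 = 3/4
  d7 = d2/3 = 2
  d8 = d7 + 6 = 8
  d9 = 5 - 8 + d8 = 5
  d10 = d6*2 = 3/2
  d11 = d2*5 + d3 = 34
  d12 = d7/3 - d3*2 - d5*2 = -212/15
Walk from origin (0, 0):
  seg 1: right by d6 = 3/4 → (3/4, 0)
  seg 2: up by d12 = -212/15 → (3/4, -212/15)
  seg 3: right by d7 = 2 → (11/4, -212/15)
  seg 4: up by d7 = 2 → (11/4, -182/15)
  seg 5: down by d8 = 8 → (11/4, -302/15)
  seg 6: right by d12 = -212/15 → (-683/60, -302/15)
  seg 7: right by d1 = 3 → (-503/60, -302/15)
  seg 8: down by d7 = 2 → (-503/60, -332/15)
  seg 9: down by d1 = 3 → (-503/60, -377/15)
  seg 10: left by d9 = 5 → (-803/60, -377/15)

d6 = 3/4
d7 = 2
d8 = 8
d9 = 5
d10 = 3/2
d11 = 34
d12 = -212/15
endpoint = (-803/60, -377/15)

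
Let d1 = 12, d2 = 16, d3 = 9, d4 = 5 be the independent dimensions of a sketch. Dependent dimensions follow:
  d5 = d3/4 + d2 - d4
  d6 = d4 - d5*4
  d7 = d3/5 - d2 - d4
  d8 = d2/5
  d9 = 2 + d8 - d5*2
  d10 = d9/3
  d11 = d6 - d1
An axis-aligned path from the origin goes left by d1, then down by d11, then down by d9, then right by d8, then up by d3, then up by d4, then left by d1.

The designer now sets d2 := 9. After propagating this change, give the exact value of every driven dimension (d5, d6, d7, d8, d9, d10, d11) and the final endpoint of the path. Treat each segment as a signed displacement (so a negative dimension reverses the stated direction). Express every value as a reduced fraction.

d5 = 25/4
d6 = -20
d7 = -61/5
d8 = 9/5
d9 = -87/10
d10 = -29/10
d11 = -32
endpoint = (-111/5, 547/10)

Apply edit: d2 := 9
  d5 = d3/4 + d2 - d4 = 25/4
  d6 = d4 - d5*4 = -20
  d7 = d3/5 - d2 - d4 = -61/5
  d8 = d2/5 = 9/5
  d9 = 2 + d8 - d5*2 = -87/10
  d10 = d9/3 = -29/10
  d11 = d6 - d1 = -32
Walk from origin (0, 0):
  seg 1: left by d1 = 12 → (-12, 0)
  seg 2: down by d11 = -32 → (-12, 32)
  seg 3: down by d9 = -87/10 → (-12, 407/10)
  seg 4: right by d8 = 9/5 → (-51/5, 407/10)
  seg 5: up by d3 = 9 → (-51/5, 497/10)
  seg 6: up by d4 = 5 → (-51/5, 547/10)
  seg 7: left by d1 = 12 → (-111/5, 547/10)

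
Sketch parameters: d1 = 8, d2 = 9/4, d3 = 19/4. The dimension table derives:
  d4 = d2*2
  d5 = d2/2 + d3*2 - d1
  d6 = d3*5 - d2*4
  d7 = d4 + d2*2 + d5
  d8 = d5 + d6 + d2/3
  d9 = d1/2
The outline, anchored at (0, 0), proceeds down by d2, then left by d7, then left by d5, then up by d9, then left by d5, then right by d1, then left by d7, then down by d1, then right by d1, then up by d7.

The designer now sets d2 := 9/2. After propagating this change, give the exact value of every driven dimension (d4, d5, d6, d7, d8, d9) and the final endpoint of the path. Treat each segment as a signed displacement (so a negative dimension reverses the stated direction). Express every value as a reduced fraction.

d4 = 9
d5 = 15/4
d6 = 23/4
d7 = 87/4
d8 = 11
d9 = 4
endpoint = (-35, 53/4)

Apply edit: d2 := 9/2
  d4 = d2*2 = 9
  d5 = d2/2 + d3*2 - d1 = 15/4
  d6 = d3*5 - d2*4 = 23/4
  d7 = d4 + d2*2 + d5 = 87/4
  d8 = d5 + d6 + d2/3 = 11
  d9 = d1/2 = 4
Walk from origin (0, 0):
  seg 1: down by d2 = 9/2 → (0, -9/2)
  seg 2: left by d7 = 87/4 → (-87/4, -9/2)
  seg 3: left by d5 = 15/4 → (-51/2, -9/2)
  seg 4: up by d9 = 4 → (-51/2, -1/2)
  seg 5: left by d5 = 15/4 → (-117/4, -1/2)
  seg 6: right by d1 = 8 → (-85/4, -1/2)
  seg 7: left by d7 = 87/4 → (-43, -1/2)
  seg 8: down by d1 = 8 → (-43, -17/2)
  seg 9: right by d1 = 8 → (-35, -17/2)
  seg 10: up by d7 = 87/4 → (-35, 53/4)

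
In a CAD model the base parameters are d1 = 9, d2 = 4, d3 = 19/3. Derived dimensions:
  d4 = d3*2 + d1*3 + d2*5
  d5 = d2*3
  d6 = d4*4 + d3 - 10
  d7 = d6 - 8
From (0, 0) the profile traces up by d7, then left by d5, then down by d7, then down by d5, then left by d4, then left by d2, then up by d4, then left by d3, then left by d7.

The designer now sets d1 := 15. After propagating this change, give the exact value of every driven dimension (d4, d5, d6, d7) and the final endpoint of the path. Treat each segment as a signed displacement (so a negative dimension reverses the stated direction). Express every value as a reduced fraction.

Apply edit: d1 := 15
  d4 = d3*2 + d1*3 + d2*5 = 233/3
  d5 = d2*3 = 12
  d6 = d4*4 + d3 - 10 = 307
  d7 = d6 - 8 = 299
Walk from origin (0, 0):
  seg 1: up by d7 = 299 → (0, 299)
  seg 2: left by d5 = 12 → (-12, 299)
  seg 3: down by d7 = 299 → (-12, 0)
  seg 4: down by d5 = 12 → (-12, -12)
  seg 5: left by d4 = 233/3 → (-269/3, -12)
  seg 6: left by d2 = 4 → (-281/3, -12)
  seg 7: up by d4 = 233/3 → (-281/3, 197/3)
  seg 8: left by d3 = 19/3 → (-100, 197/3)
  seg 9: left by d7 = 299 → (-399, 197/3)

d4 = 233/3
d5 = 12
d6 = 307
d7 = 299
endpoint = (-399, 197/3)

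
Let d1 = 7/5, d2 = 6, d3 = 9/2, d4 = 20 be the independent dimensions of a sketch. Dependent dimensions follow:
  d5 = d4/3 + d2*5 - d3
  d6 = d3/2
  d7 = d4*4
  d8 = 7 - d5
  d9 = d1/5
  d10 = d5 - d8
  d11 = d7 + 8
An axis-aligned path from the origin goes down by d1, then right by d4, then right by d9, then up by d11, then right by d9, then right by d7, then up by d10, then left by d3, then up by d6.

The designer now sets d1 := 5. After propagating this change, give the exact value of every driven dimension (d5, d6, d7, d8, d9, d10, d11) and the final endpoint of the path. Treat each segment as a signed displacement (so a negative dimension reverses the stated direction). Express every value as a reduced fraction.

d5 = 193/6
d6 = 9/4
d7 = 80
d8 = -151/6
d9 = 1
d10 = 172/3
d11 = 88
endpoint = (195/2, 1711/12)

Apply edit: d1 := 5
  d5 = d4/3 + d2*5 - d3 = 193/6
  d6 = d3/2 = 9/4
  d7 = d4*4 = 80
  d8 = 7 - d5 = -151/6
  d9 = d1/5 = 1
  d10 = d5 - d8 = 172/3
  d11 = d7 + 8 = 88
Walk from origin (0, 0):
  seg 1: down by d1 = 5 → (0, -5)
  seg 2: right by d4 = 20 → (20, -5)
  seg 3: right by d9 = 1 → (21, -5)
  seg 4: up by d11 = 88 → (21, 83)
  seg 5: right by d9 = 1 → (22, 83)
  seg 6: right by d7 = 80 → (102, 83)
  seg 7: up by d10 = 172/3 → (102, 421/3)
  seg 8: left by d3 = 9/2 → (195/2, 421/3)
  seg 9: up by d6 = 9/4 → (195/2, 1711/12)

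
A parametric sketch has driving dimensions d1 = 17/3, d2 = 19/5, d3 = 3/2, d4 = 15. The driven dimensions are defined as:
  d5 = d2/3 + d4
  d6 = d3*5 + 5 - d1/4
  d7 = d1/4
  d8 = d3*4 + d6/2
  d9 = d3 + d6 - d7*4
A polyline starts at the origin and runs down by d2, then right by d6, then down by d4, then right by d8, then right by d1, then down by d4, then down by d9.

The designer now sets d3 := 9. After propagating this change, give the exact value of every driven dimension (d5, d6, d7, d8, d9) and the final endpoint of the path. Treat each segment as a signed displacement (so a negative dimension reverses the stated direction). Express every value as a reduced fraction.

Apply edit: d3 := 9
  d5 = d2/3 + d4 = 244/15
  d6 = d3*5 + 5 - d1/4 = 583/12
  d7 = d1/4 = 17/12
  d8 = d3*4 + d6/2 = 1447/24
  d9 = d3 + d6 - d7*4 = 623/12
Walk from origin (0, 0):
  seg 1: down by d2 = 19/5 → (0, -19/5)
  seg 2: right by d6 = 583/12 → (583/12, -19/5)
  seg 3: down by d4 = 15 → (583/12, -94/5)
  seg 4: right by d8 = 1447/24 → (871/8, -94/5)
  seg 5: right by d1 = 17/3 → (2749/24, -94/5)
  seg 6: down by d4 = 15 → (2749/24, -169/5)
  seg 7: down by d9 = 623/12 → (2749/24, -5143/60)

d5 = 244/15
d6 = 583/12
d7 = 17/12
d8 = 1447/24
d9 = 623/12
endpoint = (2749/24, -5143/60)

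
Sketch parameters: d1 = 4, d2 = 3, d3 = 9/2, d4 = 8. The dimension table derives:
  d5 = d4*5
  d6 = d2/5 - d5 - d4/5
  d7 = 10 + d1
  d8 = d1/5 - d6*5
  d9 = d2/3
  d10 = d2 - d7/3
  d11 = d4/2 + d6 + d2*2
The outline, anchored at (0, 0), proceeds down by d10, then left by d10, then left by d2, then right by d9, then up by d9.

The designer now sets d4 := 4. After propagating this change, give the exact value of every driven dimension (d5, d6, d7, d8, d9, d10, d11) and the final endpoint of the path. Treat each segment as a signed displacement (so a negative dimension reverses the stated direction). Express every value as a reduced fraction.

Apply edit: d4 := 4
  d5 = d4*5 = 20
  d6 = d2/5 - d5 - d4/5 = -101/5
  d7 = 10 + d1 = 14
  d8 = d1/5 - d6*5 = 509/5
  d9 = d2/3 = 1
  d10 = d2 - d7/3 = -5/3
  d11 = d4/2 + d6 + d2*2 = -61/5
Walk from origin (0, 0):
  seg 1: down by d10 = -5/3 → (0, 5/3)
  seg 2: left by d10 = -5/3 → (5/3, 5/3)
  seg 3: left by d2 = 3 → (-4/3, 5/3)
  seg 4: right by d9 = 1 → (-1/3, 5/3)
  seg 5: up by d9 = 1 → (-1/3, 8/3)

d5 = 20
d6 = -101/5
d7 = 14
d8 = 509/5
d9 = 1
d10 = -5/3
d11 = -61/5
endpoint = (-1/3, 8/3)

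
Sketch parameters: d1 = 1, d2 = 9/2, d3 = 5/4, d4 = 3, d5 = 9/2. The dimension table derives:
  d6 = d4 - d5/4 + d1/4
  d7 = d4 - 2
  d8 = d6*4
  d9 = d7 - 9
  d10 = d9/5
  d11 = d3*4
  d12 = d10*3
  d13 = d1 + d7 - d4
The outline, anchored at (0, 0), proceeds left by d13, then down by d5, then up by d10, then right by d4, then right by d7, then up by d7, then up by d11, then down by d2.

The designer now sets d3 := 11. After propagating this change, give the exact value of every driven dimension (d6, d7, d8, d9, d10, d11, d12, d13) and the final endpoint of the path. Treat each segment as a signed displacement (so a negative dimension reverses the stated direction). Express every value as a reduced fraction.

Apply edit: d3 := 11
  d6 = d4 - d5/4 + d1/4 = 17/8
  d7 = d4 - 2 = 1
  d8 = d6*4 = 17/2
  d9 = d7 - 9 = -8
  d10 = d9/5 = -8/5
  d11 = d3*4 = 44
  d12 = d10*3 = -24/5
  d13 = d1 + d7 - d4 = -1
Walk from origin (0, 0):
  seg 1: left by d13 = -1 → (1, 0)
  seg 2: down by d5 = 9/2 → (1, -9/2)
  seg 3: up by d10 = -8/5 → (1, -61/10)
  seg 4: right by d4 = 3 → (4, -61/10)
  seg 5: right by d7 = 1 → (5, -61/10)
  seg 6: up by d7 = 1 → (5, -51/10)
  seg 7: up by d11 = 44 → (5, 389/10)
  seg 8: down by d2 = 9/2 → (5, 172/5)

d6 = 17/8
d7 = 1
d8 = 17/2
d9 = -8
d10 = -8/5
d11 = 44
d12 = -24/5
d13 = -1
endpoint = (5, 172/5)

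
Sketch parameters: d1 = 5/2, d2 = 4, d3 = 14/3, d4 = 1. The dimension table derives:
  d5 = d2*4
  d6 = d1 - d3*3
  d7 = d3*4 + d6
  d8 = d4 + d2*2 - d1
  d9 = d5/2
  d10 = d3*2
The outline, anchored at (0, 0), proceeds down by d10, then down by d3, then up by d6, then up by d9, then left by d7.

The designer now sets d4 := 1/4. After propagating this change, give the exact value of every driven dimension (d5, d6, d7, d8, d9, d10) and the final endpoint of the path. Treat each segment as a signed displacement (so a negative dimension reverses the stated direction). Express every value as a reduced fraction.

d5 = 16
d6 = -23/2
d7 = 43/6
d8 = 23/4
d9 = 8
d10 = 28/3
endpoint = (-43/6, -35/2)

Apply edit: d4 := 1/4
  d5 = d2*4 = 16
  d6 = d1 - d3*3 = -23/2
  d7 = d3*4 + d6 = 43/6
  d8 = d4 + d2*2 - d1 = 23/4
  d9 = d5/2 = 8
  d10 = d3*2 = 28/3
Walk from origin (0, 0):
  seg 1: down by d10 = 28/3 → (0, -28/3)
  seg 2: down by d3 = 14/3 → (0, -14)
  seg 3: up by d6 = -23/2 → (0, -51/2)
  seg 4: up by d9 = 8 → (0, -35/2)
  seg 5: left by d7 = 43/6 → (-43/6, -35/2)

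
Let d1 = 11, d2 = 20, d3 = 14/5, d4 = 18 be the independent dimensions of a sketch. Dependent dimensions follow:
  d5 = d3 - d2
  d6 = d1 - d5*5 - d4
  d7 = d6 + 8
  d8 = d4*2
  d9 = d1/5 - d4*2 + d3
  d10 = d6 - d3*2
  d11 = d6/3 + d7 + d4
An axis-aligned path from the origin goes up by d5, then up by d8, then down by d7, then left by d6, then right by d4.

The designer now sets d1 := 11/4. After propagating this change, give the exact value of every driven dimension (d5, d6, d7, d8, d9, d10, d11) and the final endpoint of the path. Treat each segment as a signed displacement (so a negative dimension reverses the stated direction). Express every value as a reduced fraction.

d5 = -86/5
d6 = 283/4
d7 = 315/4
d8 = 36
d9 = -653/20
d10 = 1303/20
d11 = 361/3
endpoint = (-211/4, -1199/20)

Apply edit: d1 := 11/4
  d5 = d3 - d2 = -86/5
  d6 = d1 - d5*5 - d4 = 283/4
  d7 = d6 + 8 = 315/4
  d8 = d4*2 = 36
  d9 = d1/5 - d4*2 + d3 = -653/20
  d10 = d6 - d3*2 = 1303/20
  d11 = d6/3 + d7 + d4 = 361/3
Walk from origin (0, 0):
  seg 1: up by d5 = -86/5 → (0, -86/5)
  seg 2: up by d8 = 36 → (0, 94/5)
  seg 3: down by d7 = 315/4 → (0, -1199/20)
  seg 4: left by d6 = 283/4 → (-283/4, -1199/20)
  seg 5: right by d4 = 18 → (-211/4, -1199/20)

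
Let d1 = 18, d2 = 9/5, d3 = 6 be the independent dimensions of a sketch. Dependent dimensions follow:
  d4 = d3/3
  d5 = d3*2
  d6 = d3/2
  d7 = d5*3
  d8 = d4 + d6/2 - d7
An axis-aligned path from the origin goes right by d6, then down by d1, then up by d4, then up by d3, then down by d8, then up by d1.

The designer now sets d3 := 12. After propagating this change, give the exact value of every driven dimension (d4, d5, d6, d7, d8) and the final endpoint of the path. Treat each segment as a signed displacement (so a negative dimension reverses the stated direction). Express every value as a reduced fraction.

Apply edit: d3 := 12
  d4 = d3/3 = 4
  d5 = d3*2 = 24
  d6 = d3/2 = 6
  d7 = d5*3 = 72
  d8 = d4 + d6/2 - d7 = -65
Walk from origin (0, 0):
  seg 1: right by d6 = 6 → (6, 0)
  seg 2: down by d1 = 18 → (6, -18)
  seg 3: up by d4 = 4 → (6, -14)
  seg 4: up by d3 = 12 → (6, -2)
  seg 5: down by d8 = -65 → (6, 63)
  seg 6: up by d1 = 18 → (6, 81)

d4 = 4
d5 = 24
d6 = 6
d7 = 72
d8 = -65
endpoint = (6, 81)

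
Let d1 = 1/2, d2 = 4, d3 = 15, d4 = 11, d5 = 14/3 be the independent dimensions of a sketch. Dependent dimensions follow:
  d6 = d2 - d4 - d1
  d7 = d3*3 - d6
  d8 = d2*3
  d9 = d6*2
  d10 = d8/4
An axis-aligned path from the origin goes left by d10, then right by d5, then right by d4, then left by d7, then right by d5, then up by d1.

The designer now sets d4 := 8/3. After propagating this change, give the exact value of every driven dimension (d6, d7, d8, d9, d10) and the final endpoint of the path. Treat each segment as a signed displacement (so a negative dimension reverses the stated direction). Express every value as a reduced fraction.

Apply edit: d4 := 8/3
  d6 = d2 - d4 - d1 = 5/6
  d7 = d3*3 - d6 = 265/6
  d8 = d2*3 = 12
  d9 = d6*2 = 5/3
  d10 = d8/4 = 3
Walk from origin (0, 0):
  seg 1: left by d10 = 3 → (-3, 0)
  seg 2: right by d5 = 14/3 → (5/3, 0)
  seg 3: right by d4 = 8/3 → (13/3, 0)
  seg 4: left by d7 = 265/6 → (-239/6, 0)
  seg 5: right by d5 = 14/3 → (-211/6, 0)
  seg 6: up by d1 = 1/2 → (-211/6, 1/2)

d6 = 5/6
d7 = 265/6
d8 = 12
d9 = 5/3
d10 = 3
endpoint = (-211/6, 1/2)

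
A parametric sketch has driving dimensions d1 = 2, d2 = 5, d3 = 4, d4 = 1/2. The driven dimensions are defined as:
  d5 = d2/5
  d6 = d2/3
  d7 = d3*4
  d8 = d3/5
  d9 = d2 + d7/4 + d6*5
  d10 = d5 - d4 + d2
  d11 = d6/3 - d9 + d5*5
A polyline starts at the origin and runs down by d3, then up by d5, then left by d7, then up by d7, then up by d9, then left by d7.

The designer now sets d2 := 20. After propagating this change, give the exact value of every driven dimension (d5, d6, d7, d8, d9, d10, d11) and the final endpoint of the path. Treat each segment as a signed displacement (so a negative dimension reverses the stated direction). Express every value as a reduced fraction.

d5 = 4
d6 = 20/3
d7 = 16
d8 = 4/5
d9 = 172/3
d10 = 47/2
d11 = -316/9
endpoint = (-32, 220/3)

Apply edit: d2 := 20
  d5 = d2/5 = 4
  d6 = d2/3 = 20/3
  d7 = d3*4 = 16
  d8 = d3/5 = 4/5
  d9 = d2 + d7/4 + d6*5 = 172/3
  d10 = d5 - d4 + d2 = 47/2
  d11 = d6/3 - d9 + d5*5 = -316/9
Walk from origin (0, 0):
  seg 1: down by d3 = 4 → (0, -4)
  seg 2: up by d5 = 4 → (0, 0)
  seg 3: left by d7 = 16 → (-16, 0)
  seg 4: up by d7 = 16 → (-16, 16)
  seg 5: up by d9 = 172/3 → (-16, 220/3)
  seg 6: left by d7 = 16 → (-32, 220/3)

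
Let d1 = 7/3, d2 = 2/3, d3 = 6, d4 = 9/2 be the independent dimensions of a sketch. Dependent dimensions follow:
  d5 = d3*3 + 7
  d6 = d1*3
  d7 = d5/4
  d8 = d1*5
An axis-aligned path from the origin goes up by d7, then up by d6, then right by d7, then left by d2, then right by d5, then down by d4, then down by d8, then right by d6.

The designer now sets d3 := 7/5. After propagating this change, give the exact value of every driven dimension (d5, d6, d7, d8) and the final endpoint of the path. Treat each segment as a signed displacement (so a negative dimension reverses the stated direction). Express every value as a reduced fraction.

Apply edit: d3 := 7/5
  d5 = d3*3 + 7 = 56/5
  d6 = d1*3 = 7
  d7 = d5/4 = 14/5
  d8 = d1*5 = 35/3
Walk from origin (0, 0):
  seg 1: up by d7 = 14/5 → (0, 14/5)
  seg 2: up by d6 = 7 → (0, 49/5)
  seg 3: right by d7 = 14/5 → (14/5, 49/5)
  seg 4: left by d2 = 2/3 → (32/15, 49/5)
  seg 5: right by d5 = 56/5 → (40/3, 49/5)
  seg 6: down by d4 = 9/2 → (40/3, 53/10)
  seg 7: down by d8 = 35/3 → (40/3, -191/30)
  seg 8: right by d6 = 7 → (61/3, -191/30)

d5 = 56/5
d6 = 7
d7 = 14/5
d8 = 35/3
endpoint = (61/3, -191/30)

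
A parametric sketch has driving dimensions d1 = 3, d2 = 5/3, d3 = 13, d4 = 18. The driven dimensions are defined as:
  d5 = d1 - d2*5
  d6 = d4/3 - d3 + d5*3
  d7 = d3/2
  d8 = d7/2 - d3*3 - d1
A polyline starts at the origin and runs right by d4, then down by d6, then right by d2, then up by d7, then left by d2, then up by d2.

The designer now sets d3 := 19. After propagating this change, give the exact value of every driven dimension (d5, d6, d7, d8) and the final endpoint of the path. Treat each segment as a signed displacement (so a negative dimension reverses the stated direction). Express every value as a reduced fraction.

Apply edit: d3 := 19
  d5 = d1 - d2*5 = -16/3
  d6 = d4/3 - d3 + d5*3 = -29
  d7 = d3/2 = 19/2
  d8 = d7/2 - d3*3 - d1 = -221/4
Walk from origin (0, 0):
  seg 1: right by d4 = 18 → (18, 0)
  seg 2: down by d6 = -29 → (18, 29)
  seg 3: right by d2 = 5/3 → (59/3, 29)
  seg 4: up by d7 = 19/2 → (59/3, 77/2)
  seg 5: left by d2 = 5/3 → (18, 77/2)
  seg 6: up by d2 = 5/3 → (18, 241/6)

d5 = -16/3
d6 = -29
d7 = 19/2
d8 = -221/4
endpoint = (18, 241/6)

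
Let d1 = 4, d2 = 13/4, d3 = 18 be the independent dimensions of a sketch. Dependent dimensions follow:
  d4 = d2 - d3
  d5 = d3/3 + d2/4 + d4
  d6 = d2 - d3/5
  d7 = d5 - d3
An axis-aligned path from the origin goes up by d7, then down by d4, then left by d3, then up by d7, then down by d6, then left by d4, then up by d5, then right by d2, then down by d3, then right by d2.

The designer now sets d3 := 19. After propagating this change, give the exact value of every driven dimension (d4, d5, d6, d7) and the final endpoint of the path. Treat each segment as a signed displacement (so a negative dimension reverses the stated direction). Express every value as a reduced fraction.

Apply edit: d3 := 19
  d4 = d2 - d3 = -63/4
  d5 = d3/3 + d2/4 + d4 = -413/48
  d6 = d2 - d3/5 = -11/20
  d7 = d5 - d3 = -1325/48
Walk from origin (0, 0):
  seg 1: up by d7 = -1325/48 → (0, -1325/48)
  seg 2: down by d4 = -63/4 → (0, -569/48)
  seg 3: left by d3 = 19 → (-19, -569/48)
  seg 4: up by d7 = -1325/48 → (-19, -947/24)
  seg 5: down by d6 = -11/20 → (-19, -4669/120)
  seg 6: left by d4 = -63/4 → (-13/4, -4669/120)
  seg 7: up by d5 = -413/48 → (-13/4, -3801/80)
  seg 8: right by d2 = 13/4 → (0, -3801/80)
  seg 9: down by d3 = 19 → (0, -5321/80)
  seg 10: right by d2 = 13/4 → (13/4, -5321/80)

d4 = -63/4
d5 = -413/48
d6 = -11/20
d7 = -1325/48
endpoint = (13/4, -5321/80)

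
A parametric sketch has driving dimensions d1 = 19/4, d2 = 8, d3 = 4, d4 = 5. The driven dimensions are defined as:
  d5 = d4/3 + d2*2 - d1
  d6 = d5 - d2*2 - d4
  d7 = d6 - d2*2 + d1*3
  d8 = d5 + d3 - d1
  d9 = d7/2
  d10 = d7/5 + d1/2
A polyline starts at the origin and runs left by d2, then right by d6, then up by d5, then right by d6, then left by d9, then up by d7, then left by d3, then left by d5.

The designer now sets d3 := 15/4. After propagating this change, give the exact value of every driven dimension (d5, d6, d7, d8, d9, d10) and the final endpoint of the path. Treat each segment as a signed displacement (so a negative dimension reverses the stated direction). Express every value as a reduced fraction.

Apply edit: d3 := 15/4
  d5 = d4/3 + d2*2 - d1 = 155/12
  d6 = d5 - d2*2 - d4 = -97/12
  d7 = d6 - d2*2 + d1*3 = -59/6
  d8 = d5 + d3 - d1 = 143/12
  d9 = d7/2 = -59/12
  d10 = d7/5 + d1/2 = 49/120
Walk from origin (0, 0):
  seg 1: left by d2 = 8 → (-8, 0)
  seg 2: right by d6 = -97/12 → (-193/12, 0)
  seg 3: up by d5 = 155/12 → (-193/12, 155/12)
  seg 4: right by d6 = -97/12 → (-145/6, 155/12)
  seg 5: left by d9 = -59/12 → (-77/4, 155/12)
  seg 6: up by d7 = -59/6 → (-77/4, 37/12)
  seg 7: left by d3 = 15/4 → (-23, 37/12)
  seg 8: left by d5 = 155/12 → (-431/12, 37/12)

d5 = 155/12
d6 = -97/12
d7 = -59/6
d8 = 143/12
d9 = -59/12
d10 = 49/120
endpoint = (-431/12, 37/12)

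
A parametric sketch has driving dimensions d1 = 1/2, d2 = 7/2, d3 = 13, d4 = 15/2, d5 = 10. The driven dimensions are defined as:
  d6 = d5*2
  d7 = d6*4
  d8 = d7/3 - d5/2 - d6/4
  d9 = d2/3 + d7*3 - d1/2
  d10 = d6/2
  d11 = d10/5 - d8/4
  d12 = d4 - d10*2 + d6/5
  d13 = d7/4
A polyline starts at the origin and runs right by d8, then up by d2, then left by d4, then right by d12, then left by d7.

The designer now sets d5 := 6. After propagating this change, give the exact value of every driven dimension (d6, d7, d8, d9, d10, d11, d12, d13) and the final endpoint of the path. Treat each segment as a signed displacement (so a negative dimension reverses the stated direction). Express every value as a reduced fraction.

Apply edit: d5 := 6
  d6 = d5*2 = 12
  d7 = d6*4 = 48
  d8 = d7/3 - d5/2 - d6/4 = 10
  d9 = d2/3 + d7*3 - d1/2 = 1739/12
  d10 = d6/2 = 6
  d11 = d10/5 - d8/4 = -13/10
  d12 = d4 - d10*2 + d6/5 = -21/10
  d13 = d7/4 = 12
Walk from origin (0, 0):
  seg 1: right by d8 = 10 → (10, 0)
  seg 2: up by d2 = 7/2 → (10, 7/2)
  seg 3: left by d4 = 15/2 → (5/2, 7/2)
  seg 4: right by d12 = -21/10 → (2/5, 7/2)
  seg 5: left by d7 = 48 → (-238/5, 7/2)

d6 = 12
d7 = 48
d8 = 10
d9 = 1739/12
d10 = 6
d11 = -13/10
d12 = -21/10
d13 = 12
endpoint = (-238/5, 7/2)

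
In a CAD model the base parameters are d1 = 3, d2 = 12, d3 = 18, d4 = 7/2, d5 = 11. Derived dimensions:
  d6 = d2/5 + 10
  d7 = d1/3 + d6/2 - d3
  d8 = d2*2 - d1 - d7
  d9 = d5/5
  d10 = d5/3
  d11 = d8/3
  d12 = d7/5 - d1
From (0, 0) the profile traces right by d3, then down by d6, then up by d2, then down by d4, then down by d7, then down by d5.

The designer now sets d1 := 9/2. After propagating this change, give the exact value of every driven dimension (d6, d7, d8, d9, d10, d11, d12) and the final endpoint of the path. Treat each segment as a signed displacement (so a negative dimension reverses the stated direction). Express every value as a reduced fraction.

d6 = 62/5
d7 = -103/10
d8 = 149/5
d9 = 11/5
d10 = 11/3
d11 = 149/15
d12 = -164/25
endpoint = (18, -23/5)

Apply edit: d1 := 9/2
  d6 = d2/5 + 10 = 62/5
  d7 = d1/3 + d6/2 - d3 = -103/10
  d8 = d2*2 - d1 - d7 = 149/5
  d9 = d5/5 = 11/5
  d10 = d5/3 = 11/3
  d11 = d8/3 = 149/15
  d12 = d7/5 - d1 = -164/25
Walk from origin (0, 0):
  seg 1: right by d3 = 18 → (18, 0)
  seg 2: down by d6 = 62/5 → (18, -62/5)
  seg 3: up by d2 = 12 → (18, -2/5)
  seg 4: down by d4 = 7/2 → (18, -39/10)
  seg 5: down by d7 = -103/10 → (18, 32/5)
  seg 6: down by d5 = 11 → (18, -23/5)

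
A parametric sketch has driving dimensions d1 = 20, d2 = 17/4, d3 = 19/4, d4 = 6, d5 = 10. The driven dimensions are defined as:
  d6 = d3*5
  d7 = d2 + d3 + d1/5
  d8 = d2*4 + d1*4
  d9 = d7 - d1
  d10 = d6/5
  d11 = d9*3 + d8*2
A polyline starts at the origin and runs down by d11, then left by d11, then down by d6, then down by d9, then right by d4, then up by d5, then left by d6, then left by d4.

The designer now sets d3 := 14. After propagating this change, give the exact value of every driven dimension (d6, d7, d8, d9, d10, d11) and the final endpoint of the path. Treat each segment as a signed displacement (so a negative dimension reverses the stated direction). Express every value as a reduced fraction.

d6 = 70
d7 = 89/4
d8 = 97
d9 = 9/4
d10 = 14
d11 = 803/4
endpoint = (-1083/4, -263)

Apply edit: d3 := 14
  d6 = d3*5 = 70
  d7 = d2 + d3 + d1/5 = 89/4
  d8 = d2*4 + d1*4 = 97
  d9 = d7 - d1 = 9/4
  d10 = d6/5 = 14
  d11 = d9*3 + d8*2 = 803/4
Walk from origin (0, 0):
  seg 1: down by d11 = 803/4 → (0, -803/4)
  seg 2: left by d11 = 803/4 → (-803/4, -803/4)
  seg 3: down by d6 = 70 → (-803/4, -1083/4)
  seg 4: down by d9 = 9/4 → (-803/4, -273)
  seg 5: right by d4 = 6 → (-779/4, -273)
  seg 6: up by d5 = 10 → (-779/4, -263)
  seg 7: left by d6 = 70 → (-1059/4, -263)
  seg 8: left by d4 = 6 → (-1083/4, -263)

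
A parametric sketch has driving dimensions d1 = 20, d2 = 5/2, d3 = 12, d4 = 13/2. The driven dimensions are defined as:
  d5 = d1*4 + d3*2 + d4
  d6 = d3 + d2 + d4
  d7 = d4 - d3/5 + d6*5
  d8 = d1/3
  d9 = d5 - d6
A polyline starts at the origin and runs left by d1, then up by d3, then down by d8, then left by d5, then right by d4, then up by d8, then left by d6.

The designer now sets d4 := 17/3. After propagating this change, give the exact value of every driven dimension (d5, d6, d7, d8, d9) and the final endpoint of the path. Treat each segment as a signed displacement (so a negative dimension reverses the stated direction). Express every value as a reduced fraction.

d5 = 329/3
d6 = 121/6
d7 = 1041/10
d8 = 20/3
d9 = 179/2
endpoint = (-865/6, 12)

Apply edit: d4 := 17/3
  d5 = d1*4 + d3*2 + d4 = 329/3
  d6 = d3 + d2 + d4 = 121/6
  d7 = d4 - d3/5 + d6*5 = 1041/10
  d8 = d1/3 = 20/3
  d9 = d5 - d6 = 179/2
Walk from origin (0, 0):
  seg 1: left by d1 = 20 → (-20, 0)
  seg 2: up by d3 = 12 → (-20, 12)
  seg 3: down by d8 = 20/3 → (-20, 16/3)
  seg 4: left by d5 = 329/3 → (-389/3, 16/3)
  seg 5: right by d4 = 17/3 → (-124, 16/3)
  seg 6: up by d8 = 20/3 → (-124, 12)
  seg 7: left by d6 = 121/6 → (-865/6, 12)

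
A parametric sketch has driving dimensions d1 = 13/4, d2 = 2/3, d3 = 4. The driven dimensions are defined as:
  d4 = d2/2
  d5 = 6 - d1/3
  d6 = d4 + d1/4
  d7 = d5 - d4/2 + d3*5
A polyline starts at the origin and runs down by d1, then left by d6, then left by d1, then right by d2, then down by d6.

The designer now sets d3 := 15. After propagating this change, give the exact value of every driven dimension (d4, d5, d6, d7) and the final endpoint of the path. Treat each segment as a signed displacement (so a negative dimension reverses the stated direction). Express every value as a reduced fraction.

Apply edit: d3 := 15
  d4 = d2/2 = 1/3
  d5 = 6 - d1/3 = 59/12
  d6 = d4 + d1/4 = 55/48
  d7 = d5 - d4/2 + d3*5 = 319/4
Walk from origin (0, 0):
  seg 1: down by d1 = 13/4 → (0, -13/4)
  seg 2: left by d6 = 55/48 → (-55/48, -13/4)
  seg 3: left by d1 = 13/4 → (-211/48, -13/4)
  seg 4: right by d2 = 2/3 → (-179/48, -13/4)
  seg 5: down by d6 = 55/48 → (-179/48, -211/48)

d4 = 1/3
d5 = 59/12
d6 = 55/48
d7 = 319/4
endpoint = (-179/48, -211/48)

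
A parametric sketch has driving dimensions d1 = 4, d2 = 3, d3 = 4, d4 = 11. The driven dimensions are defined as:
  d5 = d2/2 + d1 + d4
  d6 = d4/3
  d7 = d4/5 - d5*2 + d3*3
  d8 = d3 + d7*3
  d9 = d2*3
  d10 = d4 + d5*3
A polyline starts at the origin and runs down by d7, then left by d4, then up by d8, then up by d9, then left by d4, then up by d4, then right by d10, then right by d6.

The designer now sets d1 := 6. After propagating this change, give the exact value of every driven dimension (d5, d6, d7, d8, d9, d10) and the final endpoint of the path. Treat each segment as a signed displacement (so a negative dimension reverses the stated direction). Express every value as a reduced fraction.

d5 = 37/2
d6 = 11/3
d7 = -114/5
d8 = -322/5
d9 = 9
d10 = 133/2
endpoint = (289/6, -108/5)

Apply edit: d1 := 6
  d5 = d2/2 + d1 + d4 = 37/2
  d6 = d4/3 = 11/3
  d7 = d4/5 - d5*2 + d3*3 = -114/5
  d8 = d3 + d7*3 = -322/5
  d9 = d2*3 = 9
  d10 = d4 + d5*3 = 133/2
Walk from origin (0, 0):
  seg 1: down by d7 = -114/5 → (0, 114/5)
  seg 2: left by d4 = 11 → (-11, 114/5)
  seg 3: up by d8 = -322/5 → (-11, -208/5)
  seg 4: up by d9 = 9 → (-11, -163/5)
  seg 5: left by d4 = 11 → (-22, -163/5)
  seg 6: up by d4 = 11 → (-22, -108/5)
  seg 7: right by d10 = 133/2 → (89/2, -108/5)
  seg 8: right by d6 = 11/3 → (289/6, -108/5)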